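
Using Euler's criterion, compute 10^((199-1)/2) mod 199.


p = 199 is prime and the exponent is (p-1)/2 = 99, so by Euler's criterion 10^99 = (10/199) = +1 or -1 mod 199.
Compute by square-and-multiply:
  99 = 64 + 32 + 2 + 1 (binary 1100011)
  Repeated squaring mod 199: 10^1 = 10, 10^2 = 100, 10^4 = 50, 10^8 = 112, 10^16 = 7, 10^32 = 49, 10^64 = 13
  10^99 = 10^64 * 10^32 * 10^2 * 10^1 = 13 * 49 * 100 * 10 mod 199
    13 * 49 = 637 = 40 mod 199
    40 * 100 = 4000 = 20 mod 199
    20 * 10 = 200 = 1 mod 199
  10^99 = 1 mod 199
Result 1: 10 is a quadratic residue mod 199.
10^99 mod 199 = 1

1


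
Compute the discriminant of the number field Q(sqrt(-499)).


For K = Q(sqrt(d)) with d squarefree: disc(K) = d if d = 1 mod 4, and disc(K) = 4d if d = 2 or 3 mod 4.
Here d = -499, and d mod 4 = 1.
d = 1 mod 4 (O_K = Z[(1+sqrt(d))/2]), so disc(K) = d = -499

-499


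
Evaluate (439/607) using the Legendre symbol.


p = 607 is prime, so compute (439/607) with the reciprocity algorithm (Jacobi-symbol steps: pull out 2s via (2/n), flip via reciprocity, reduce):
  reciprocity: (439/607) -> -(607/439)
  reduce: (168/439)
  pull out 2: (2/439) = +1  (since 439 mod 8 = 7)
  pull out 2: (2/439) = +1  (since 439 mod 8 = 7)
  pull out 2: (2/439) = +1  (since 439 mod 8 = 7)
  reciprocity: (21/439) -> +(439/21)
  reduce: (19/21)
  reciprocity: (19/21) -> +(21/19)
  reduce: (2/19)
  pull out 2: (2/19) = -1  (since 19 mod 8 = 3)
  (1/19) = 1
Product of signs = 1
(439/607) = 1

1


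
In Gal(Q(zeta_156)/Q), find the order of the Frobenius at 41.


The Frobenius at p in Gal(Q(zeta_n)/Q) = (Z/nZ)* is the class of p, so its order is ord_156(41), the smallest k >= 1 with 41^k = 1 mod 156.
n = 156 = 2^2 * 3 * 13, phi(156) = 48; the order divides phi(n).
Divisors of 48: 1, 2, 3, 4, 6, 8, 12, 16, 24, 48
Repeated squaring mod 156: 41^1 = 41, 41^2 = 121, 41^4 = 133, 41^8 = 61, 41^16 = 133, 41^32 = 61
Test divisors in increasing order:
  k=1: 41^1 = 41 mod 156
  k=2: 41^2 = 121 mod 156
  k=3: 41^3 = 121 * 41 = 125 mod 156
  k=4: 41^4 = 133 mod 156
  k=6: 41^6 = 133 * 121 = 25 mod 156
  k=8: 41^8 = 61 mod 156
  k=12: 41^12 = 61 * 133 = 1 mod 156  <- first divisor giving 1
Order = 12

12


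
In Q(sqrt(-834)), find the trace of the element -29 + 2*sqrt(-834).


Tr(a + b*sqrt(d)) = (a + b*sqrt(d)) + (a - b*sqrt(d)) = 2a
= 2 * (-29)
= -58

-58


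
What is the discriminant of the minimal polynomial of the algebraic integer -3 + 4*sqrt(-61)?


The element -3 + 4*sqrt(-61) has minimal polynomial:
x^2 + 6*x + 985
Discriminant = (6)^2 - 4*(985)
= 36 - 3940
= -3904

-3904


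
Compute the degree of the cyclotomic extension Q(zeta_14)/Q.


The degree equals Euler's totient phi(14).
14 = 2 * 7
phi(14) = 6

6


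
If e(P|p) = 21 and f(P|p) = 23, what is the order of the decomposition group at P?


|D_P| = e * f
= 21 * 23
= 483

483


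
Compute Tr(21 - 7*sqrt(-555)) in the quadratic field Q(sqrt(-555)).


Tr(a + b*sqrt(d)) = (a + b*sqrt(d)) + (a - b*sqrt(d)) = 2a
= 2 * (21)
= 42

42


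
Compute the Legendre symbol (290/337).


p = 337 is prime, so compute (290/337) with the reciprocity algorithm (Jacobi-symbol steps: pull out 2s via (2/n), flip via reciprocity, reduce):
  pull out 2: (2/337) = +1  (since 337 mod 8 = 1)
  reciprocity: (145/337) -> +(337/145)
  reduce: (47/145)
  reciprocity: (47/145) -> +(145/47)
  reduce: (4/47)
  pull out 2: (2/47) = +1  (since 47 mod 8 = 7)
  pull out 2: (2/47) = +1  (since 47 mod 8 = 7)
  (1/47) = 1
Product of signs = 1
(290/337) = 1

1


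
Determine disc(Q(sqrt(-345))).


For K = Q(sqrt(d)) with d squarefree: disc(K) = d if d = 1 mod 4, and disc(K) = 4d if d = 2 or 3 mod 4.
Here d = -345, and d mod 4 = 3.
d = 3 mod 4, not 1 (O_K = Z[sqrt(d)]), so disc(K) = 4d = 4 * (-345) = -1380

-1380


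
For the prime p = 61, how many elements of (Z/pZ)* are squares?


For prime p, the number of non-zero quadratic residues is (p-1)/2.
= (61-1)/2
= 30

30


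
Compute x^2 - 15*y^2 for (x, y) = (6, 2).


x^2 - d*y^2
= 6^2 - 15*2^2
= 36 - 60
= -24

-24


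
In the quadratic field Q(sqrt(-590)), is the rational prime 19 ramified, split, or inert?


K = Q(sqrt(-590)). Since d mod 4 = 2, disc(K) = -2360.
Check p | disc: -2360 mod 19 = 15.
p does not divide disc. Compute Legendre symbol (d/p):
18^((19-1)/2) mod 19 = -1
(d/p) = -1, so p is inert: (p) stays prime with e=1, f=2, g=1.
Therefore p is inert.

inert


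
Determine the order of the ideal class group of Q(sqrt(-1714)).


K = Q(sqrt(-1714)). d mod 4 = 2, so D = disc(K) = 4d = -6856
h(K) equals the number of primitive reduced positive-definite forms (a, b, c) = a*x^2 + b*x*y + c*y^2 with b^2 - 4ac = D,
where reduced means |b| <= a <= c, with b >= 0 whenever |b| = a or a = c, and primitive means gcd(a, b, c) = 1.
Reduced forces 3a^2 <= |D| = 6856, so 1 <= a <= 47; b must have the parity of D, and c = (b^2 - D)/(4a) must be an integer >= a.
Enumerate a = 1..47, b in [-a, a]:
  a=1: (1, 0, 1714)  [1]
  a=2: (2, 0, 857)  [1]
  a=3..4: none
  a=5: (5, -2, 343), (5, 2, 343)  [2]
  a=6: none
  a=7: (7, -2, 245), (7, 2, 245)  [2]
  a=8..9: none
  a=10: (10, -8, 173), (10, 8, 173)  [2]
  a=11..13: none
  a=14: (14, -12, 125), (14, 12, 125)  [2]
  a=15..24: none
  a=25: (25, -12, 70), (25, 12, 70)  [2]
  a=26..34: none
  a=35: (35, -12, 50), (35, -2, 49), (35, 2, 49), (35, 12, 50)  [4]
  a=36: none
  a=37: (37, -10, 47), (37, 10, 47)  [2]
  a=38..40: none
  a=41: (41, -14, 43), (41, 14, 43)  [2]
  a=42..47: none
Total reduced forms: 1 + 1 + 2 + 2 + 2 + 2 + 2 + 4 + 2 + 2 = 20
h = 20

20


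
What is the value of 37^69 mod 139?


p = 139 is prime and the exponent is (p-1)/2 = 69, so by Euler's criterion 37^69 = (37/139) = +1 or -1 mod 139.
Compute by square-and-multiply:
  69 = 64 + 4 + 1 (binary 1000101)
  Repeated squaring mod 139: 37^1 = 37, 37^2 = 118, 37^4 = 24, 37^8 = 20, 37^16 = 122, 37^32 = 11, 37^64 = 121
  37^69 = 37^64 * 37^4 * 37^1 = 121 * 24 * 37 mod 139
    121 * 24 = 2904 = 124 mod 139
    124 * 37 = 4588 = 1 mod 139
  37^69 = 1 mod 139
Result 1: 37 is a quadratic residue mod 139.
37^69 mod 139 = 1

1


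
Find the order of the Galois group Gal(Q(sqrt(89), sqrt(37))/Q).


The 2 square roots of distinct primes are multiplicatively independent over Q,
so [K:Q] = 2^2 and Gal(K/Q) is isomorphic to (Z/2Z)^2.
|Gal| = 2^2 = 4

4


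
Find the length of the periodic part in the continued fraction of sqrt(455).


Run the CF algorithm for sqrt(455).
a_0 = floor(sqrt(455)) = 21; set m_0=0, q_0=1.
Recurrence: m' = q*a - m,  q' = (d - m'^2)/q,  a' = floor((a_0 + m')/q').
  step 1: m=21, q=14, a=3
  step 2: m=21, q=1, a=42
a_2 = 2*a_0 = 42, so the period closes here.
sqrt(455) = [21; 3, 42]
Period length = 2

2


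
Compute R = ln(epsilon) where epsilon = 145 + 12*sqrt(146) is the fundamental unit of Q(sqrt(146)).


epsilon = 145 + 12*sqrt(146)
= 289.9966
R = ln(289.9966)
= 5.6699

5.6699


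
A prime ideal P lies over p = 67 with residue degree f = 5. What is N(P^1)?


N(P^a) = p^(a*f)
= 67^(1*5)
= 67^5
= 1350125107

1350125107


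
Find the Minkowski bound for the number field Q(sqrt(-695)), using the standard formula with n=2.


d = -695, d mod 4 = 1, so disc(K) = d = -695; |disc(K)| = 695
Imaginary quadratic field, so n = 2, s = r2 = 1, r1 = 0
M = (n!/n^n) * (4/pi)^s * sqrt(|disc(K)|) = (2!/2^2) * (4/pi)^1 * sqrt(695)
= 0.5 * 1.273240 * 26.362853
= 16.7831

16.7831


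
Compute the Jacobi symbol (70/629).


Compute (70/629) via quadratic reciprocity:
  pull out 2: (2/629) = -1  (since 629 mod 8 = 5)
  reciprocity: (35/629) -> +(629/35)
  reduce: (34/35)
  pull out 2: (2/35) = -1  (since 35 mod 8 = 3)
  reciprocity: (17/35) -> +(35/17)
  reduce: (1/17)
  (1/17) = 1
Product of signs = 1

1


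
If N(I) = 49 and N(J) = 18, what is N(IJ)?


N(IJ) = N(I) * N(J)
= 49 * 18
= 882

882


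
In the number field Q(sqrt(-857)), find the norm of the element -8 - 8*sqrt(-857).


N(a + b*sqrt(d)) = a^2 - d*b^2
= (-8)^2 - (-857)*(-8)^2
= 64 + 54848
= 54912

54912


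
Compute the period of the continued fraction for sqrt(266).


Run the CF algorithm for sqrt(266).
a_0 = floor(sqrt(266)) = 16; set m_0=0, q_0=1.
Recurrence: m' = q*a - m,  q' = (d - m'^2)/q,  a' = floor((a_0 + m')/q').
  step 1: m=16, q=10, a=3
  step 2: m=14, q=7, a=4
  step 3: m=14, q=10, a=3
  step 4: m=16, q=1, a=32
a_4 = 2*a_0 = 32, so the period closes here.
sqrt(266) = [16; 3, 4, 3, 32]
Period length = 4

4


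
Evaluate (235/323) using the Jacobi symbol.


Compute (235/323) via quadratic reciprocity:
  reciprocity: (235/323) -> -(323/235)
  reduce: (88/235)
  pull out 2: (2/235) = -1  (since 235 mod 8 = 3)
  pull out 2: (2/235) = -1  (since 235 mod 8 = 3)
  pull out 2: (2/235) = -1  (since 235 mod 8 = 3)
  reciprocity: (11/235) -> -(235/11)
  reduce: (4/11)
  pull out 2: (2/11) = -1  (since 11 mod 8 = 3)
  pull out 2: (2/11) = -1  (since 11 mod 8 = 3)
  (1/11) = 1
Product of signs = -1

-1


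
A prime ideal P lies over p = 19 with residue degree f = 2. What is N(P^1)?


N(P^a) = p^(a*f)
= 19^(1*2)
= 19^2
= 361

361


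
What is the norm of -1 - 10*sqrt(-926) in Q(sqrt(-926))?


N(a + b*sqrt(d)) = a^2 - d*b^2
= (-1)^2 - (-926)*(-10)^2
= 1 + 92600
= 92601

92601


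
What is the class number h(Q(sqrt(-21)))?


K = Q(sqrt(-21)). d mod 4 = 3, so D = disc(K) = 4d = -84
h(K) equals the number of primitive reduced positive-definite forms (a, b, c) = a*x^2 + b*x*y + c*y^2 with b^2 - 4ac = D,
where reduced means |b| <= a <= c, with b >= 0 whenever |b| = a or a = c, and primitive means gcd(a, b, c) = 1.
Reduced forces 3a^2 <= |D| = 84, so 1 <= a <= 5; b must have the parity of D, and c = (b^2 - D)/(4a) must be an integer >= a.
Enumerate a = 1..5, b in [-a, a]:
  a=1: (1, 0, 21)  [1]
  a=2: (2, 2, 11)  [1]
  a=3: (3, 0, 7)  [1]
  a=4: none
  a=5: (5, 4, 5)  [1]
Total reduced forms: 1 + 1 + 1 + 1 = 4
h = 4

4


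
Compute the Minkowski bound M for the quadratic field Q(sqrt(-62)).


d = -62, d mod 4 = 2, so disc(K) = 4d = -248; |disc(K)| = 248
Imaginary quadratic field, so n = 2, s = r2 = 1, r1 = 0
M = (n!/n^n) * (4/pi)^s * sqrt(|disc(K)|) = (2!/2^2) * (4/pi)^1 * sqrt(248)
= 0.5 * 1.273240 * 15.748016
= 10.0255

10.0255


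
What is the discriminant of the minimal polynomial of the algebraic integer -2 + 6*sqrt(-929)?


The element -2 + 6*sqrt(-929) has minimal polynomial:
x^2 + 4*x + 33448
Discriminant = (4)^2 - 4*(33448)
= 16 - 133792
= -133776

-133776


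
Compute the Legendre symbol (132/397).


p = 397 is prime, so compute (132/397) with the reciprocity algorithm (Jacobi-symbol steps: pull out 2s via (2/n), flip via reciprocity, reduce):
  pull out 2: (2/397) = -1  (since 397 mod 8 = 5)
  pull out 2: (2/397) = -1  (since 397 mod 8 = 5)
  reciprocity: (33/397) -> +(397/33)
  reduce: (1/33)
  (1/33) = 1
Product of signs = 1
(132/397) = 1

1


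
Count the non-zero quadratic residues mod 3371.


For prime p, the number of non-zero quadratic residues is (p-1)/2.
= (3371-1)/2
= 1685

1685


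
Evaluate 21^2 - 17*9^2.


x^2 - d*y^2
= 21^2 - 17*9^2
= 441 - 1377
= -936

-936


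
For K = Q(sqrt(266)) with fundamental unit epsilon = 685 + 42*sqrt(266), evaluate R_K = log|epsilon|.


epsilon = 685 + 42*sqrt(266)
= 1369.9993
R = ln(1369.9993)
= 7.2226

7.2226


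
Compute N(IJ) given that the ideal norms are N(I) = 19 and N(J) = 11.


N(IJ) = N(I) * N(J)
= 19 * 11
= 209

209


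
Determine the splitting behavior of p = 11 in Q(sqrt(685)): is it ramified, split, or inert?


K = Q(sqrt(685)). Since d mod 4 = 1, disc(K) = 685.
Check p | disc: 685 mod 11 = 3.
p does not divide disc. Compute Legendre symbol (d/p):
3^((11-1)/2) mod 11 = 1
(d/p) = 1, so p splits: (p) = P*P' with e=1, f=1, g=2.
Therefore p is split.

split


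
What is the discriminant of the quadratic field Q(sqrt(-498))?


For K = Q(sqrt(d)) with d squarefree: disc(K) = d if d = 1 mod 4, and disc(K) = 4d if d = 2 or 3 mod 4.
Here d = -498, and d mod 4 = 2.
d = 2 mod 4, not 1 (O_K = Z[sqrt(d)]), so disc(K) = 4d = 4 * (-498) = -1992

-1992


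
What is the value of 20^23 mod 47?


p = 47 is prime and the exponent is (p-1)/2 = 23, so by Euler's criterion 20^23 = (20/47) = +1 or -1 mod 47.
Compute by square-and-multiply:
  23 = 16 + 4 + 2 + 1 (binary 10111)
  Repeated squaring mod 47: 20^1 = 20, 20^2 = 24, 20^4 = 12, 20^8 = 3, 20^16 = 9
  20^23 = 20^16 * 20^4 * 20^2 * 20^1 = 9 * 12 * 24 * 20 mod 47
    9 * 12 = 108 = 14 mod 47
    14 * 24 = 336 = 7 mod 47
    7 * 20 = 140 = 46 mod 47
  20^23 = 46 mod 47
Result 46 = p - 1 = -1 mod 47: 20 is a quadratic non-residue mod 47. As a residue in [0, p-1] the value is 46.
20^23 mod 47 = 46

46


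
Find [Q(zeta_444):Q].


The degree equals Euler's totient phi(444).
444 = 2^2 * 3 * 37
phi(444) = 144

144


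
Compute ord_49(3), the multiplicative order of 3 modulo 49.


We want ord_49(3), the smallest k >= 1 with 3^k = 1 mod 49.
n = 49 = 7^2, phi(49) = 42; the order divides phi(n).
Divisors of 42: 1, 2, 3, 6, 7, 14, 21, 42
Repeated squaring mod 49: 3^1 = 3, 3^2 = 9, 3^4 = 32, 3^8 = 44, 3^16 = 25, 3^32 = 37
Test divisors in increasing order:
  k=1: 3^1 = 3 mod 49
  k=2: 3^2 = 9 mod 49
  k=3: 3^3 = 9 * 3 = 27 mod 49
  k=6: 3^6 = 32 * 9 = 43 mod 49
  k=7: 3^7 = 32 * 9 * 3 = 31 mod 49
  k=14: 3^14 = 44 * 32 * 9 = 30 mod 49
  k=21: 3^21 = 25 * 32 * 3 = 48 mod 49
  k=42: 3^42 = 37 * 44 * 9 = 1 mod 49  <- first divisor giving 1
Order = 42

42


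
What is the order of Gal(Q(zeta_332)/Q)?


|Gal(Q(zeta_332)/Q)| = phi(332)
= 164

164


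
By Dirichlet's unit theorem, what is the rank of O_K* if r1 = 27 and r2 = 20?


By Dirichlet's unit theorem:
rank = r1 + r2 - 1
= 27 + 20 - 1
= 46

46


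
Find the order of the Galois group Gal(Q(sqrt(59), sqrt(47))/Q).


The 2 square roots of distinct primes are multiplicatively independent over Q,
so [K:Q] = 2^2 and Gal(K/Q) is isomorphic to (Z/2Z)^2.
|Gal| = 2^2 = 4

4


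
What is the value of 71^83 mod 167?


p = 167 is prime and the exponent is (p-1)/2 = 83, so by Euler's criterion 71^83 = (71/167) = +1 or -1 mod 167.
Compute by square-and-multiply:
  83 = 64 + 16 + 2 + 1 (binary 1010011)
  Repeated squaring mod 167: 71^1 = 71, 71^2 = 31, 71^4 = 126, 71^8 = 11, 71^16 = 121, 71^32 = 112, 71^64 = 19
  71^83 = 71^64 * 71^16 * 71^2 * 71^1 = 19 * 121 * 31 * 71 mod 167
    19 * 121 = 2299 = 128 mod 167
    128 * 31 = 3968 = 127 mod 167
    127 * 71 = 9017 = 166 mod 167
  71^83 = 166 mod 167
Result 166 = p - 1 = -1 mod 167: 71 is a quadratic non-residue mod 167. As a residue in [0, p-1] the value is 166.
71^83 mod 167 = 166

166


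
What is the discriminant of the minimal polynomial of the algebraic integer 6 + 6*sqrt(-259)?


The element 6 + 6*sqrt(-259) has minimal polynomial:
x^2 - 12*x + 9360
Discriminant = (-12)^2 - 4*(9360)
= 144 - 37440
= -37296

-37296


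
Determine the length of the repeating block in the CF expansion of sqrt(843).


Run the CF algorithm for sqrt(843).
a_0 = floor(sqrt(843)) = 29; set m_0=0, q_0=1.
Recurrence: m' = q*a - m,  q' = (d - m'^2)/q,  a' = floor((a_0 + m')/q').
  step 1: m=29, q=2, a=29
  step 2: m=29, q=1, a=58
a_2 = 2*a_0 = 58, so the period closes here.
sqrt(843) = [29; 29, 58]
Period length = 2

2


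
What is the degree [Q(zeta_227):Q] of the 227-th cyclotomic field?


The degree equals Euler's totient phi(227).
227 = 227
phi(227) = 226

226


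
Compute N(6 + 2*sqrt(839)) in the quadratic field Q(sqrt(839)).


N(a + b*sqrt(d)) = a^2 - d*b^2
= (6)^2 - (839)*(2)^2
= 36 - 3356
= -3320

-3320


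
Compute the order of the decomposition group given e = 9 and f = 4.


|D_P| = e * f
= 9 * 4
= 36

36


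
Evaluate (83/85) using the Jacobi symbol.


Compute (83/85) via quadratic reciprocity:
  reciprocity: (83/85) -> +(85/83)
  reduce: (2/83)
  pull out 2: (2/83) = -1  (since 83 mod 8 = 3)
  (1/83) = 1
Product of signs = -1

-1


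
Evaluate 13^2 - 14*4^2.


x^2 - d*y^2
= 13^2 - 14*4^2
= 169 - 224
= -55

-55


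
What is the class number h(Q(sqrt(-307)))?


K = Q(sqrt(-307)). d mod 4 = 1, so D = disc(K) = d = -307
h(K) equals the number of primitive reduced positive-definite forms (a, b, c) = a*x^2 + b*x*y + c*y^2 with b^2 - 4ac = D,
where reduced means |b| <= a <= c, with b >= 0 whenever |b| = a or a = c, and primitive means gcd(a, b, c) = 1.
Reduced forces 3a^2 <= |D| = 307, so 1 <= a <= 10; b must have the parity of D, and c = (b^2 - D)/(4a) must be an integer >= a.
Enumerate a = 1..10, b in [-a, a]:
  a=1: (1, 1, 77)  [1]
  a=2..6: none
  a=7: (7, -1, 11), (7, 1, 11)  [2]
  a=8..10: none
Total reduced forms: 1 + 2 = 3
h = 3

3


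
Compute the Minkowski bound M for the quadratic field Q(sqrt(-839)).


d = -839, d mod 4 = 1, so disc(K) = d = -839; |disc(K)| = 839
Imaginary quadratic field, so n = 2, s = r2 = 1, r1 = 0
M = (n!/n^n) * (4/pi)^s * sqrt(|disc(K)|) = (2!/2^2) * (4/pi)^1 * sqrt(839)
= 0.5 * 1.273240 * 28.965497
= 18.4400

18.4400


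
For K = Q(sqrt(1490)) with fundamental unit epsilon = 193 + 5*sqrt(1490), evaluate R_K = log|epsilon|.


epsilon = 193 + 5*sqrt(1490)
= 386.0026
R = ln(386.0026)
= 5.9558

5.9558


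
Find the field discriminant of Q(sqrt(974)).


For K = Q(sqrt(d)) with d squarefree: disc(K) = d if d = 1 mod 4, and disc(K) = 4d if d = 2 or 3 mod 4.
Here d = 974, and d mod 4 = 2.
d = 2 mod 4, not 1 (O_K = Z[sqrt(d)]), so disc(K) = 4d = 4 * (974) = 3896

3896


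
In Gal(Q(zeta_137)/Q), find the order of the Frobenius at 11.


The Frobenius at p in Gal(Q(zeta_n)/Q) = (Z/nZ)* is the class of p, so its order is ord_137(11), the smallest k >= 1 with 11^k = 1 mod 137.
n = 137 = 137, phi(137) = 136; the order divides phi(n).
Divisors of 136: 1, 2, 4, 8, 17, 34, 68, 136
Repeated squaring mod 137: 11^1 = 11, 11^2 = 121, 11^4 = 119, 11^8 = 50, 11^16 = 34, 11^32 = 60, 11^64 = 38, 11^128 = 74
Test divisors in increasing order:
  k=1: 11^1 = 11 mod 137
  k=2: 11^2 = 121 mod 137
  k=4: 11^4 = 119 mod 137
  k=8: 11^8 = 50 mod 137
  k=17: 11^17 = 34 * 11 = 100 mod 137
  k=34: 11^34 = 60 * 121 = 136 mod 137
  k=68: 11^68 = 38 * 119 = 1 mod 137  <- first divisor giving 1
Order = 68

68


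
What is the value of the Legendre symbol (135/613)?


p = 613 is prime, so compute (135/613) with the reciprocity algorithm (Jacobi-symbol steps: pull out 2s via (2/n), flip via reciprocity, reduce):
  reciprocity: (135/613) -> +(613/135)
  reduce: (73/135)
  reciprocity: (73/135) -> +(135/73)
  reduce: (62/73)
  pull out 2: (2/73) = +1  (since 73 mod 8 = 1)
  reciprocity: (31/73) -> +(73/31)
  reduce: (11/31)
  reciprocity: (11/31) -> -(31/11)
  reduce: (9/11)
  reciprocity: (9/11) -> +(11/9)
  reduce: (2/9)
  pull out 2: (2/9) = +1  (since 9 mod 8 = 1)
  (1/9) = 1
Product of signs = -1
(135/613) = -1

-1


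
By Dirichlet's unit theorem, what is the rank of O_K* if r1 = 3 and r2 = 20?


By Dirichlet's unit theorem:
rank = r1 + r2 - 1
= 3 + 20 - 1
= 22

22


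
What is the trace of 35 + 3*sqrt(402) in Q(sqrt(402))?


Tr(a + b*sqrt(d)) = (a + b*sqrt(d)) + (a - b*sqrt(d)) = 2a
= 2 * (35)
= 70

70


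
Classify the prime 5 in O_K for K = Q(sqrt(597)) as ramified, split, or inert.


K = Q(sqrt(597)). Since d mod 4 = 1, disc(K) = 597.
Check p | disc: 597 mod 5 = 2.
p does not divide disc. Compute Legendre symbol (d/p):
2^((5-1)/2) mod 5 = -1
(d/p) = -1, so p is inert: (p) stays prime with e=1, f=2, g=1.
Therefore p is inert.

inert


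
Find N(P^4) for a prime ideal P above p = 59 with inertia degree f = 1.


N(P^a) = p^(a*f)
= 59^(4*1)
= 59^4
= 12117361

12117361


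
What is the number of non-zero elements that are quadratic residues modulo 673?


For prime p, the number of non-zero quadratic residues is (p-1)/2.
= (673-1)/2
= 336

336


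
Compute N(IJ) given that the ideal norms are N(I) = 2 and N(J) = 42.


N(IJ) = N(I) * N(J)
= 2 * 42
= 84

84


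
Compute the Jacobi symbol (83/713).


Compute (83/713) via quadratic reciprocity:
  reciprocity: (83/713) -> +(713/83)
  reduce: (49/83)
  reciprocity: (49/83) -> +(83/49)
  reduce: (34/49)
  pull out 2: (2/49) = +1  (since 49 mod 8 = 1)
  reciprocity: (17/49) -> +(49/17)
  reduce: (15/17)
  reciprocity: (15/17) -> +(17/15)
  reduce: (2/15)
  pull out 2: (2/15) = +1  (since 15 mod 8 = 7)
  (1/15) = 1
Product of signs = 1

1


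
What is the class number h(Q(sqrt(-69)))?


K = Q(sqrt(-69)). d mod 4 = 3, so D = disc(K) = 4d = -276
h(K) equals the number of primitive reduced positive-definite forms (a, b, c) = a*x^2 + b*x*y + c*y^2 with b^2 - 4ac = D,
where reduced means |b| <= a <= c, with b >= 0 whenever |b| = a or a = c, and primitive means gcd(a, b, c) = 1.
Reduced forces 3a^2 <= |D| = 276, so 1 <= a <= 9; b must have the parity of D, and c = (b^2 - D)/(4a) must be an integer >= a.
Enumerate a = 1..9, b in [-a, a]:
  a=1: (1, 0, 69)  [1]
  a=2: (2, 2, 35)  [1]
  a=3: (3, 0, 23)  [1]
  a=4: none
  a=5: (5, -2, 14), (5, 2, 14)  [2]
  a=6: (6, 6, 13)  [1]
  a=7: (7, -2, 10), (7, 2, 10)  [2]
  a=8..9: none
Total reduced forms: 1 + 1 + 1 + 2 + 1 + 2 = 8
h = 8

8


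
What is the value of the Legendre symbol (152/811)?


p = 811 is prime, so compute (152/811) with the reciprocity algorithm (Jacobi-symbol steps: pull out 2s via (2/n), flip via reciprocity, reduce):
  pull out 2: (2/811) = -1  (since 811 mod 8 = 3)
  pull out 2: (2/811) = -1  (since 811 mod 8 = 3)
  pull out 2: (2/811) = -1  (since 811 mod 8 = 3)
  reciprocity: (19/811) -> -(811/19)
  reduce: (13/19)
  reciprocity: (13/19) -> +(19/13)
  reduce: (6/13)
  pull out 2: (2/13) = -1  (since 13 mod 8 = 5)
  reciprocity: (3/13) -> +(13/3)
  reduce: (1/3)
  (1/3) = 1
Product of signs = -1
(152/811) = -1

-1


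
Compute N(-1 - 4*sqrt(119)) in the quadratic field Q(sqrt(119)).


N(a + b*sqrt(d)) = a^2 - d*b^2
= (-1)^2 - (119)*(-4)^2
= 1 - 1904
= -1903

-1903


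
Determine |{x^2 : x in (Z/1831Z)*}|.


For prime p, the number of non-zero quadratic residues is (p-1)/2.
= (1831-1)/2
= 915

915


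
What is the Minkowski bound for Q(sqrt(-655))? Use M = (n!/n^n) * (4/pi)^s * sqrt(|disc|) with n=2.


d = -655, d mod 4 = 1, so disc(K) = d = -655; |disc(K)| = 655
Imaginary quadratic field, so n = 2, s = r2 = 1, r1 = 0
M = (n!/n^n) * (4/pi)^s * sqrt(|disc(K)|) = (2!/2^2) * (4/pi)^1 * sqrt(655)
= 0.5 * 1.273240 * 25.592968
= 16.2930

16.2930


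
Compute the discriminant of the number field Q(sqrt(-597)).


For K = Q(sqrt(d)) with d squarefree: disc(K) = d if d = 1 mod 4, and disc(K) = 4d if d = 2 or 3 mod 4.
Here d = -597, and d mod 4 = 3.
d = 3 mod 4, not 1 (O_K = Z[sqrt(d)]), so disc(K) = 4d = 4 * (-597) = -2388

-2388


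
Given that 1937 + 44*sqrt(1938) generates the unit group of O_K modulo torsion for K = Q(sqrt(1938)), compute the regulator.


epsilon = 1937 + 44*sqrt(1938)
= 3873.9997
R = ln(3873.9997)
= 8.2620

8.2620


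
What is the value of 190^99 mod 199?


p = 199 is prime and the exponent is (p-1)/2 = 99, so by Euler's criterion 190^99 = (190/199) = +1 or -1 mod 199.
Compute by square-and-multiply:
  99 = 64 + 32 + 2 + 1 (binary 1100011)
  Repeated squaring mod 199: 190^1 = 190, 190^2 = 81, 190^4 = 193, 190^8 = 36, 190^16 = 102, 190^32 = 56, 190^64 = 151
  190^99 = 190^64 * 190^32 * 190^2 * 190^1 = 151 * 56 * 81 * 190 mod 199
    151 * 56 = 8456 = 98 mod 199
    98 * 81 = 7938 = 177 mod 199
    177 * 190 = 33630 = 198 mod 199
  190^99 = 198 mod 199
Result 198 = p - 1 = -1 mod 199: 190 is a quadratic non-residue mod 199. As a residue in [0, p-1] the value is 198.
190^99 mod 199 = 198

198


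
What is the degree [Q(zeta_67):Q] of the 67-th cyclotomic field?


The degree equals Euler's totient phi(67).
67 = 67
phi(67) = 66

66


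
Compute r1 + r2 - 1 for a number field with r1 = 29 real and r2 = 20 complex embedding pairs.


By Dirichlet's unit theorem:
rank = r1 + r2 - 1
= 29 + 20 - 1
= 48

48


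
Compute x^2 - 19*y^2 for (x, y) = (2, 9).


x^2 - d*y^2
= 2^2 - 19*9^2
= 4 - 1539
= -1535

-1535


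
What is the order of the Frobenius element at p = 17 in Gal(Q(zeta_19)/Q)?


The Frobenius at p in Gal(Q(zeta_n)/Q) = (Z/nZ)* is the class of p, so its order is ord_19(17), the smallest k >= 1 with 17^k = 1 mod 19.
n = 19 = 19, phi(19) = 18; the order divides phi(n).
Divisors of 18: 1, 2, 3, 6, 9, 18
Repeated squaring mod 19: 17^1 = 17, 17^2 = 4, 17^4 = 16, 17^8 = 9, 17^16 = 5
Test divisors in increasing order:
  k=1: 17^1 = 17 mod 19
  k=2: 17^2 = 4 mod 19
  k=3: 17^3 = 4 * 17 = 11 mod 19
  k=6: 17^6 = 16 * 4 = 7 mod 19
  k=9: 17^9 = 9 * 17 = 1 mod 19  <- first divisor giving 1
Order = 9

9


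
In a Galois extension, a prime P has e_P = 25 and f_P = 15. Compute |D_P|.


|D_P| = e * f
= 25 * 15
= 375

375


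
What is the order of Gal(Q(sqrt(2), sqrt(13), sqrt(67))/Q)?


The 3 square roots of distinct primes are multiplicatively independent over Q,
so [K:Q] = 2^3 and Gal(K/Q) is isomorphic to (Z/2Z)^3.
|Gal| = 2^3 = 8

8


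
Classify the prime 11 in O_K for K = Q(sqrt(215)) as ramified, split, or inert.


K = Q(sqrt(215)). Since d mod 4 = 3, disc(K) = 860.
Check p | disc: 860 mod 11 = 2.
p does not divide disc. Compute Legendre symbol (d/p):
6^((11-1)/2) mod 11 = -1
(d/p) = -1, so p is inert: (p) stays prime with e=1, f=2, g=1.
Therefore p is inert.

inert


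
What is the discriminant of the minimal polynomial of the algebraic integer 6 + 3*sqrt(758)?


The element 6 + 3*sqrt(758) has minimal polynomial:
x^2 - 12*x - 6786
Discriminant = (-12)^2 - 4*(-6786)
= 144 + 27144
= 27288

27288


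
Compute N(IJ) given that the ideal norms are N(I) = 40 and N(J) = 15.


N(IJ) = N(I) * N(J)
= 40 * 15
= 600

600


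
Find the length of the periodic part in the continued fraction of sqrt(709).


Run the CF algorithm for sqrt(709).
a_0 = floor(sqrt(709)) = 26; set m_0=0, q_0=1.
Recurrence: m' = q*a - m,  q' = (d - m'^2)/q,  a' = floor((a_0 + m')/q').
  step 1: m=26, q=33, a=1
  step 2: m=7, q=20, a=1
  step 3: m=13, q=27, a=1
  step 4: m=14, q=19, a=2
  step 5: m=24, q=7, a=7
  step 6: m=25, q=12, a=4
  step 7: m=23, q=15, a=3
  step 8: m=22, q=15, a=3
  step 9: m=23, q=12, a=4
  step 10: m=25, q=7, a=7
  step 11: m=24, q=19, a=2
  step 12: m=14, q=27, a=1
  step 13: m=13, q=20, a=1
  step 14: m=7, q=33, a=1
  step 15: m=26, q=1, a=52
a_15 = 2*a_0 = 52, so the period closes here.
sqrt(709) = [26; 1, 1, 1, 2, 7, 4, 3, 3, 4, 7, 2, 1, 1, 1, 52]
Period length = 15

15


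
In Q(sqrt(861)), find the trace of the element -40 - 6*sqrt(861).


Tr(a + b*sqrt(d)) = (a + b*sqrt(d)) + (a - b*sqrt(d)) = 2a
= 2 * (-40)
= -80

-80


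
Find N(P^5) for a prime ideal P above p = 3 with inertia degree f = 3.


N(P^a) = p^(a*f)
= 3^(5*3)
= 3^15
= 14348907

14348907


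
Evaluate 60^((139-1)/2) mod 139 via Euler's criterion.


p = 139 is prime and the exponent is (p-1)/2 = 69, so by Euler's criterion 60^69 = (60/139) = +1 or -1 mod 139.
Compute by square-and-multiply:
  69 = 64 + 4 + 1 (binary 1000101)
  Repeated squaring mod 139: 60^1 = 60, 60^2 = 125, 60^4 = 57, 60^8 = 52, 60^16 = 63, 60^32 = 77, 60^64 = 91
  60^69 = 60^64 * 60^4 * 60^1 = 91 * 57 * 60 mod 139
    91 * 57 = 5187 = 44 mod 139
    44 * 60 = 2640 = 138 mod 139
  60^69 = 138 mod 139
Result 138 = p - 1 = -1 mod 139: 60 is a quadratic non-residue mod 139. As a residue in [0, p-1] the value is 138.
60^69 mod 139 = 138

138


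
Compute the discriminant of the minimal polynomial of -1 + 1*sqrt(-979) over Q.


The element -1 + 1*sqrt(-979) has minimal polynomial:
x^2 + 2*x + 980
Discriminant = (2)^2 - 4*(980)
= 4 - 3920
= -3916

-3916


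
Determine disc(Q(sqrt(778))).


For K = Q(sqrt(d)) with d squarefree: disc(K) = d if d = 1 mod 4, and disc(K) = 4d if d = 2 or 3 mod 4.
Here d = 778, and d mod 4 = 2.
d = 2 mod 4, not 1 (O_K = Z[sqrt(d)]), so disc(K) = 4d = 4 * (778) = 3112

3112


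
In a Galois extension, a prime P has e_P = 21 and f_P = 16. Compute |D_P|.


|D_P| = e * f
= 21 * 16
= 336

336


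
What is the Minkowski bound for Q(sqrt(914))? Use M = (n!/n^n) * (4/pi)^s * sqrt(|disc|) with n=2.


d = 914, d mod 4 = 2, so disc(K) = 4d = 3656; |disc(K)| = 3656
Real quadratic field, so n = 2, s = r2 = 0, r1 = 2
M = (n!/n^n) * (4/pi)^s * sqrt(|disc(K)|) = (2!/2^2) * (4/pi)^0 * sqrt(3656)
= 0.5 * 1.000000 * 60.464866
= 30.2324

30.2324


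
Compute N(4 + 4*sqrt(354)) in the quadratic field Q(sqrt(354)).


N(a + b*sqrt(d)) = a^2 - d*b^2
= (4)^2 - (354)*(4)^2
= 16 - 5664
= -5648

-5648


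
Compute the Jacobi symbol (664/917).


Compute (664/917) via quadratic reciprocity:
  pull out 2: (2/917) = -1  (since 917 mod 8 = 5)
  pull out 2: (2/917) = -1  (since 917 mod 8 = 5)
  pull out 2: (2/917) = -1  (since 917 mod 8 = 5)
  reciprocity: (83/917) -> +(917/83)
  reduce: (4/83)
  pull out 2: (2/83) = -1  (since 83 mod 8 = 3)
  pull out 2: (2/83) = -1  (since 83 mod 8 = 3)
  (1/83) = 1
Product of signs = -1

-1


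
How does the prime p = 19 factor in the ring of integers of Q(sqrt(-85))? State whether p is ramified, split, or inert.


K = Q(sqrt(-85)). Since d mod 4 = 3, disc(K) = -340.
Check p | disc: -340 mod 19 = 2.
p does not divide disc. Compute Legendre symbol (d/p):
10^((19-1)/2) mod 19 = -1
(d/p) = -1, so p is inert: (p) stays prime with e=1, f=2, g=1.
Therefore p is inert.

inert


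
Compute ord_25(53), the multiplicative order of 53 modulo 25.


We want ord_25(53), the smallest k >= 1 with 53^k = 1 mod 25.
n = 25 = 5^2, phi(25) = 20; the order divides phi(n).
Divisors of 20: 1, 2, 4, 5, 10, 20
Repeated squaring mod 25: 53^1 = 3, 53^2 = 9, 53^4 = 6, 53^8 = 11, 53^16 = 21
Test divisors in increasing order:
  k=1: 53^1 = 3 mod 25
  k=2: 53^2 = 9 mod 25
  k=4: 53^4 = 6 mod 25
  k=5: 53^5 = 6 * 3 = 18 mod 25
  k=10: 53^10 = 11 * 9 = 24 mod 25
  k=20: 53^20 = 21 * 6 = 1 mod 25  <- first divisor giving 1
Order = 20

20


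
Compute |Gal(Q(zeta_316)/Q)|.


|Gal(Q(zeta_316)/Q)| = phi(316)
= 156

156


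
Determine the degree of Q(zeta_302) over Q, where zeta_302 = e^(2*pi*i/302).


The degree equals Euler's totient phi(302).
302 = 2 * 151
phi(302) = 150

150


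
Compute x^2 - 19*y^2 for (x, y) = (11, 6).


x^2 - d*y^2
= 11^2 - 19*6^2
= 121 - 684
= -563

-563


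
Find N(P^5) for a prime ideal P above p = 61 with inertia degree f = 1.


N(P^a) = p^(a*f)
= 61^(5*1)
= 61^5
= 844596301

844596301


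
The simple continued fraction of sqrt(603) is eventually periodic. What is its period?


Run the CF algorithm for sqrt(603).
a_0 = floor(sqrt(603)) = 24; set m_0=0, q_0=1.
Recurrence: m' = q*a - m,  q' = (d - m'^2)/q,  a' = floor((a_0 + m')/q').
  step 1: m=24, q=27, a=1
  step 2: m=3, q=22, a=1
  step 3: m=19, q=11, a=3
  step 4: m=14, q=37, a=1
  step 5: m=23, q=2, a=23
  step 6: m=23, q=37, a=1
  step 7: m=14, q=11, a=3
  step 8: m=19, q=22, a=1
  step 9: m=3, q=27, a=1
  step 10: m=24, q=1, a=48
a_10 = 2*a_0 = 48, so the period closes here.
sqrt(603) = [24; 1, 1, 3, 1, 23, 1, 3, 1, 1, 48]
Period length = 10

10


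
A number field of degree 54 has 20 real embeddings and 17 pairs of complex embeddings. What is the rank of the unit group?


By Dirichlet's unit theorem:
rank = r1 + r2 - 1
= 20 + 17 - 1
= 36

36


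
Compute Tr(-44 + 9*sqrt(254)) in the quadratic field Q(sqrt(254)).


Tr(a + b*sqrt(d)) = (a + b*sqrt(d)) + (a - b*sqrt(d)) = 2a
= 2 * (-44)
= -88

-88


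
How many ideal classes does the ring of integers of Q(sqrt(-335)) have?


K = Q(sqrt(-335)). d mod 4 = 1, so D = disc(K) = d = -335
h(K) equals the number of primitive reduced positive-definite forms (a, b, c) = a*x^2 + b*x*y + c*y^2 with b^2 - 4ac = D,
where reduced means |b| <= a <= c, with b >= 0 whenever |b| = a or a = c, and primitive means gcd(a, b, c) = 1.
Reduced forces 3a^2 <= |D| = 335, so 1 <= a <= 10; b must have the parity of D, and c = (b^2 - D)/(4a) must be an integer >= a.
Enumerate a = 1..10, b in [-a, a]:
  a=1: (1, 1, 84)  [1]
  a=2: (2, -1, 42), (2, 1, 42)  [2]
  a=3: (3, -1, 28), (3, 1, 28)  [2]
  a=4: (4, -1, 21), (4, 1, 21)  [2]
  a=5: (5, 5, 18)  [1]
  a=6: (6, -5, 15), (6, -1, 14), (6, 1, 14), (6, 5, 15)  [4]
  a=7: (7, -1, 12), (7, 1, 12)  [2]
  a=8: (8, -7, 12), (8, 7, 12)  [2]
  a=9: (9, -5, 10), (9, 5, 10)  [2]
  a=10: none
Total reduced forms: 1 + 2 + 2 + 2 + 1 + 4 + 2 + 2 + 2 = 18
h = 18

18


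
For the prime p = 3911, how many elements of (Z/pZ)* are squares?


For prime p, the number of non-zero quadratic residues is (p-1)/2.
= (3911-1)/2
= 1955

1955


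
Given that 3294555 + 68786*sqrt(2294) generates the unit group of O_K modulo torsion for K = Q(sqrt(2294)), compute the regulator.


epsilon = 3294555 + 68786*sqrt(2294)
= 6.5891e+06
R = ln(6.5891e+06)
= 15.7009

15.7009


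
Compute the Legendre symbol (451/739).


p = 739 is prime, so compute (451/739) with the reciprocity algorithm (Jacobi-symbol steps: pull out 2s via (2/n), flip via reciprocity, reduce):
  reciprocity: (451/739) -> -(739/451)
  reduce: (288/451)
  pull out 2: (2/451) = -1  (since 451 mod 8 = 3)
  pull out 2: (2/451) = -1  (since 451 mod 8 = 3)
  pull out 2: (2/451) = -1  (since 451 mod 8 = 3)
  pull out 2: (2/451) = -1  (since 451 mod 8 = 3)
  pull out 2: (2/451) = -1  (since 451 mod 8 = 3)
  reciprocity: (9/451) -> +(451/9)
  reduce: (1/9)
  (1/9) = 1
Product of signs = 1
(451/739) = 1

1


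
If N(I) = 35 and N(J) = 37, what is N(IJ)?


N(IJ) = N(I) * N(J)
= 35 * 37
= 1295

1295


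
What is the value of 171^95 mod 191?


p = 191 is prime and the exponent is (p-1)/2 = 95, so by Euler's criterion 171^95 = (171/191) = +1 or -1 mod 191.
Compute by square-and-multiply:
  95 = 64 + 16 + 8 + 4 + 2 + 1 (binary 1011111)
  Repeated squaring mod 191: 171^1 = 171, 171^2 = 18, 171^4 = 133, 171^8 = 117, 171^16 = 128, 171^32 = 149, 171^64 = 45
  171^95 = 171^64 * 171^16 * 171^8 * 171^4 * 171^2 * 171^1 = 45 * 128 * 117 * 133 * 18 * 171 mod 191
    45 * 128 = 5760 = 30 mod 191
    30 * 117 = 3510 = 72 mod 191
    72 * 133 = 9576 = 26 mod 191
    26 * 18 = 468 = 86 mod 191
    86 * 171 = 14706 = 190 mod 191
  171^95 = 190 mod 191
Result 190 = p - 1 = -1 mod 191: 171 is a quadratic non-residue mod 191. As a residue in [0, p-1] the value is 190.
171^95 mod 191 = 190

190


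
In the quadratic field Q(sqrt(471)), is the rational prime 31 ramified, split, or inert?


K = Q(sqrt(471)). Since d mod 4 = 3, disc(K) = 1884.
Check p | disc: 1884 mod 31 = 24.
p does not divide disc. Compute Legendre symbol (d/p):
6^((31-1)/2) mod 31 = -1
(d/p) = -1, so p is inert: (p) stays prime with e=1, f=2, g=1.
Therefore p is inert.

inert


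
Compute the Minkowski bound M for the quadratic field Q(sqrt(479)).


d = 479, d mod 4 = 3, so disc(K) = 4d = 1916; |disc(K)| = 1916
Real quadratic field, so n = 2, s = r2 = 0, r1 = 2
M = (n!/n^n) * (4/pi)^s * sqrt(|disc(K)|) = (2!/2^2) * (4/pi)^0 * sqrt(1916)
= 0.5 * 1.000000 * 43.772137
= 21.8861

21.8861


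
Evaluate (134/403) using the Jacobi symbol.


Compute (134/403) via quadratic reciprocity:
  pull out 2: (2/403) = -1  (since 403 mod 8 = 3)
  reciprocity: (67/403) -> -(403/67)
  reduce: (1/67)
  (1/67) = 1
Product of signs = 1

1


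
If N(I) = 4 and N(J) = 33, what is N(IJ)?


N(IJ) = N(I) * N(J)
= 4 * 33
= 132

132


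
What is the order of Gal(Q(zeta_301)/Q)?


|Gal(Q(zeta_301)/Q)| = phi(301)
= 252

252


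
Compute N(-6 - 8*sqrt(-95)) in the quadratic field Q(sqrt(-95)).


N(a + b*sqrt(d)) = a^2 - d*b^2
= (-6)^2 - (-95)*(-8)^2
= 36 + 6080
= 6116

6116


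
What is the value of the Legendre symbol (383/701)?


p = 701 is prime, so compute (383/701) with the reciprocity algorithm (Jacobi-symbol steps: pull out 2s via (2/n), flip via reciprocity, reduce):
  reciprocity: (383/701) -> +(701/383)
  reduce: (318/383)
  pull out 2: (2/383) = +1  (since 383 mod 8 = 7)
  reciprocity: (159/383) -> -(383/159)
  reduce: (65/159)
  reciprocity: (65/159) -> +(159/65)
  reduce: (29/65)
  reciprocity: (29/65) -> +(65/29)
  reduce: (7/29)
  reciprocity: (7/29) -> +(29/7)
  reduce: (1/7)
  (1/7) = 1
Product of signs = -1
(383/701) = -1

-1


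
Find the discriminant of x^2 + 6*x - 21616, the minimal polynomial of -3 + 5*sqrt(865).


The element -3 + 5*sqrt(865) has minimal polynomial:
x^2 + 6*x - 21616
Discriminant = (6)^2 - 4*(-21616)
= 36 + 86464
= 86500

86500


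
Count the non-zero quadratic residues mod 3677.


For prime p, the number of non-zero quadratic residues is (p-1)/2.
= (3677-1)/2
= 1838

1838


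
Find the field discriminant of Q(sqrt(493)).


For K = Q(sqrt(d)) with d squarefree: disc(K) = d if d = 1 mod 4, and disc(K) = 4d if d = 2 or 3 mod 4.
Here d = 493, and d mod 4 = 1.
d = 1 mod 4 (O_K = Z[(1+sqrt(d))/2]), so disc(K) = d = 493

493


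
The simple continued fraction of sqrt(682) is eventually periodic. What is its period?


Run the CF algorithm for sqrt(682).
a_0 = floor(sqrt(682)) = 26; set m_0=0, q_0=1.
Recurrence: m' = q*a - m,  q' = (d - m'^2)/q,  a' = floor((a_0 + m')/q').
  step 1: m=26, q=6, a=8
  step 2: m=22, q=33, a=1
  step 3: m=11, q=17, a=2
  step 4: m=23, q=9, a=5
  step 5: m=22, q=22, a=2
  step 6: m=22, q=9, a=5
  step 7: m=23, q=17, a=2
  step 8: m=11, q=33, a=1
  step 9: m=22, q=6, a=8
  step 10: m=26, q=1, a=52
a_10 = 2*a_0 = 52, so the period closes here.
sqrt(682) = [26; 8, 1, 2, 5, 2, 5, 2, 1, 8, 52]
Period length = 10

10


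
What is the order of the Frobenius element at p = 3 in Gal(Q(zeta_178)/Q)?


The Frobenius at p in Gal(Q(zeta_n)/Q) = (Z/nZ)* is the class of p, so its order is ord_178(3), the smallest k >= 1 with 3^k = 1 mod 178.
n = 178 = 2 * 89, phi(178) = 88; the order divides phi(n).
Divisors of 88: 1, 2, 4, 8, 11, 22, 44, 88
Repeated squaring mod 178: 3^1 = 3, 3^2 = 9, 3^4 = 81, 3^8 = 153, 3^16 = 91, 3^32 = 93, 3^64 = 105
Test divisors in increasing order:
  k=1: 3^1 = 3 mod 178
  k=2: 3^2 = 9 mod 178
  k=4: 3^4 = 81 mod 178
  k=8: 3^8 = 153 mod 178
  k=11: 3^11 = 153 * 9 * 3 = 37 mod 178
  k=22: 3^22 = 91 * 81 * 9 = 123 mod 178
  k=44: 3^44 = 93 * 153 * 81 = 177 mod 178
  k=88: 3^88 = 105 * 91 * 153 = 1 mod 178  <- first divisor giving 1
Order = 88

88


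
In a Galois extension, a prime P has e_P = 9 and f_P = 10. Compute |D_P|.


|D_P| = e * f
= 9 * 10
= 90

90


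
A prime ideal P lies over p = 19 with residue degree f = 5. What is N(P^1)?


N(P^a) = p^(a*f)
= 19^(1*5)
= 19^5
= 2476099

2476099


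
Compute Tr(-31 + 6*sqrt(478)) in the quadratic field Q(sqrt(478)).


Tr(a + b*sqrt(d)) = (a + b*sqrt(d)) + (a - b*sqrt(d)) = 2a
= 2 * (-31)
= -62

-62


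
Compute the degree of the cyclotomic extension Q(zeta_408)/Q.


The degree equals Euler's totient phi(408).
408 = 2^3 * 3 * 17
phi(408) = 128

128


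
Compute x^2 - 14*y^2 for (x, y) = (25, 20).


x^2 - d*y^2
= 25^2 - 14*20^2
= 625 - 5600
= -4975

-4975


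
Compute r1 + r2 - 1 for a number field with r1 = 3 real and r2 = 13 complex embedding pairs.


By Dirichlet's unit theorem:
rank = r1 + r2 - 1
= 3 + 13 - 1
= 15

15


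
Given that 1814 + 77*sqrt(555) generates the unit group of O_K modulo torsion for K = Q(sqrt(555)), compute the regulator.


epsilon = 1814 + 77*sqrt(555)
= 3627.9997
R = ln(3627.9997)
= 8.1964

8.1964


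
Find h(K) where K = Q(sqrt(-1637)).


K = Q(sqrt(-1637)). d mod 4 = 3, so D = disc(K) = 4d = -6548
h(K) equals the number of primitive reduced positive-definite forms (a, b, c) = a*x^2 + b*x*y + c*y^2 with b^2 - 4ac = D,
where reduced means |b| <= a <= c, with b >= 0 whenever |b| = a or a = c, and primitive means gcd(a, b, c) = 1.
Reduced forces 3a^2 <= |D| = 6548, so 1 <= a <= 46; b must have the parity of D, and c = (b^2 - D)/(4a) must be an integer >= a.
Enumerate a = 1..46, b in [-a, a]:
  a=1: (1, 0, 1637)  [1]
  a=2: (2, 2, 819)  [1]
  a=3: (3, -2, 546), (3, 2, 546)  [2]
  a=4..5: none
  a=6: (6, -2, 273), (6, 2, 273)  [2]
  a=7: (7, -2, 234), (7, 2, 234)  [2]
  a=8: none
  a=9: (9, -2, 182), (9, 2, 182)  [2]
  a=10..12: none
  a=13: (13, -2, 126), (13, 2, 126)  [2]
  a=14: (14, -2, 117), (14, 2, 117)  [2]
  a=15..17: none
  a=18: (18, -2, 91), (18, 2, 91)  [2]
  a=19: (19, -8, 87), (19, 8, 87)  [2]
  a=20: none
  a=21: (21, -16, 81), (21, -2, 78), (21, 2, 78), (21, 16, 81)  [4]
  a=22..25: none
  a=26: (26, -2, 63), (26, 2, 63)  [2]
  a=27: (27, -16, 63), (27, 16, 63)  [2]
  a=28: none
  a=29: (29, -8, 57), (29, 8, 57)  [2]
  a=30..36: none
  a=37: (37, -36, 53), (37, 36, 53)  [2]
  a=38: (38, -30, 49), (38, 30, 49)  [2]
  a=39: (39, -28, 47), (39, -2, 42), (39, 2, 42), (39, 28, 47)  [4]
  a=40..41: none
  a=42: (42, -26, 43), (42, 26, 43)  [2]
  a=43..46: none
Total reduced forms: 1 + 1 + 2 + 2 + 2 + 2 + 2 + 2 + 2 + 2 + 4 + 2 + 2 + 2 + 2 + 2 + 4 + 2 = 38
h = 38

38
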